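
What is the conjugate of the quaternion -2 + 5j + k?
-2 - 5j - k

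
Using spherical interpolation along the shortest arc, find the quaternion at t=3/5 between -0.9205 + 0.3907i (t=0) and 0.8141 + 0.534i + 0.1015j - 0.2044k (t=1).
-0.9721 - 0.1775i - 0.0681j + 0.1371k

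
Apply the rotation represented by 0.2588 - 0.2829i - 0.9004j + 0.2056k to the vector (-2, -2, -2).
(1.771, -2.295, 1.897)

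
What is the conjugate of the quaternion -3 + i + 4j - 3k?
-3 - i - 4j + 3k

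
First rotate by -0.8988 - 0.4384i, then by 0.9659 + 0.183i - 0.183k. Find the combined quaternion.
-0.7879 - 0.5879i + 0.0802j + 0.1645k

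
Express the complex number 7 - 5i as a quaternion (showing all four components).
7 - 5i + 0j + 0k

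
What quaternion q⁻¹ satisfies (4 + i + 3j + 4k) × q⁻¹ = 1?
0.0952 - 0.0238i - 0.0714j - 0.0952k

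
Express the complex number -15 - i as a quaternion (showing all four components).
-15 - i + 0j + 0k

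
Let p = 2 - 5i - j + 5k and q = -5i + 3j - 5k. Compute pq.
3 - 20i - 44j - 30k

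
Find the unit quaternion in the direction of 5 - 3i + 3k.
0.7625 - 0.4575i + 0.4575k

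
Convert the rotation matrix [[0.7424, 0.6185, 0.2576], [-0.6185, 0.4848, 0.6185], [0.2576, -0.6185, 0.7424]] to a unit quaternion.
0.8616 - 0.3589i - 0.3589k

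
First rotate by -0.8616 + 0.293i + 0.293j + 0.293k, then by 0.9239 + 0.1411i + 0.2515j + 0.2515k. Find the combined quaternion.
-0.9848 + 0.1491i + 0.0864j + 0.0217k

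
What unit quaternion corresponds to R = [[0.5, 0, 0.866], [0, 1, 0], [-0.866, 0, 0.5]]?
0.866 + 0.5j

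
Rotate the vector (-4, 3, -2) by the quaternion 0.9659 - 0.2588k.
(-1.964, 4.598, -2)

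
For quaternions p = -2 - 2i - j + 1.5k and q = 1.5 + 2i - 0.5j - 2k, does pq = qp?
No: pq = 3.5 - 4.25i - 1.5j + 9.25k ≠ 3.5 - 9.75i + 0.5j + 3.25k = qp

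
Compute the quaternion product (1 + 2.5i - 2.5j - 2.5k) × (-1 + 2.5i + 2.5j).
-1 + 6.25i - 1.25j + 15k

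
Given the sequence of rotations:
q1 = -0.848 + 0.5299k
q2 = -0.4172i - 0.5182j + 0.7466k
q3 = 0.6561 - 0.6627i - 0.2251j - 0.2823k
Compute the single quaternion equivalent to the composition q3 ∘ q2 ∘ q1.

q2 · q1 = -0.3956 + 0.0792i + 0.6605j - 0.6331k
q3 · q2 · q1 = -0.2371 + 0.6431i + 0.0805j - 0.7236k
-0.2371 + 0.6431i + 0.0805j - 0.7236k


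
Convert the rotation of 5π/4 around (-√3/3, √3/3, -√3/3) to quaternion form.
-0.3827 - 0.5334i + 0.5334j - 0.5334k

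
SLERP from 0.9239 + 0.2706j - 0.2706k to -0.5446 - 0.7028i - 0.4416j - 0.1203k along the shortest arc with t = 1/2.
0.8235 + 0.3941i + 0.3994j - 0.0843k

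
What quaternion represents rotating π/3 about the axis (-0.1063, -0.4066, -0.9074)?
0.866 - 0.0532i - 0.2033j - 0.4537k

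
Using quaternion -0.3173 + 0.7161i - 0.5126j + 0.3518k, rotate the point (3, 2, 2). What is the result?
(1.317, -3.231, -2.197)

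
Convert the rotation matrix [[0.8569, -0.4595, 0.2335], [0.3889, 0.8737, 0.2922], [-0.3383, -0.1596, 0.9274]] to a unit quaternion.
0.9563 - 0.1181i + 0.1495j + 0.2218k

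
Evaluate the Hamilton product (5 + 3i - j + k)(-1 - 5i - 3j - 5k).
12 - 20i - 4j - 40k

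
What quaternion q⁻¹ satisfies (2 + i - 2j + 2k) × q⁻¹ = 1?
0.1538 - 0.0769i + 0.1538j - 0.1538k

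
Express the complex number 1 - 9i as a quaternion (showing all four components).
1 - 9i + 0j + 0k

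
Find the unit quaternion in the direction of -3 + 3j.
-0.7071 + 0.7071j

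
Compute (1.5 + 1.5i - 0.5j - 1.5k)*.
1.5 - 1.5i + 0.5j + 1.5k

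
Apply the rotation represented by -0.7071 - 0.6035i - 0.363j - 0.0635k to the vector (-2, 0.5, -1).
(-1.873, -0.117, 1.315)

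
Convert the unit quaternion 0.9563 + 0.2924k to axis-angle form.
axis = (0, 0, 1), θ = 34°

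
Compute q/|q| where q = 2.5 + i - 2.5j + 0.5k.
0.6742 + 0.2697i - 0.6742j + 0.1348k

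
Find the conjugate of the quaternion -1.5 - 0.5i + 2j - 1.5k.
-1.5 + 0.5i - 2j + 1.5k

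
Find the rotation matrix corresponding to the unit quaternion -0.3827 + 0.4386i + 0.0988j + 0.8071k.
[[-0.3223, 0.7044, 0.6324], [-0.5311, -0.6876, 0.4952], [0.7836, -0.1762, 0.5957]]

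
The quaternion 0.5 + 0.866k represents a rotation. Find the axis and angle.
axis = (0, 0, 1), θ = 2π/3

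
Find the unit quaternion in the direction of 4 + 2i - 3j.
0.7428 + 0.3714i - 0.5571j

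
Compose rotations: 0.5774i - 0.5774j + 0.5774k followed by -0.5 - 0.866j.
-0.5 - 0.7887i + 0.2887j + 0.2113k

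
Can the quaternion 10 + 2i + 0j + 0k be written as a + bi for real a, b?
Yes. The quaternion 10 + 2i has j- and k-coefficients y = z = 0, so it lies in the complex subalgebra spanned by 1 and i.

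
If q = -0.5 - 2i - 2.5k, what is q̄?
-0.5 + 2i + 2.5k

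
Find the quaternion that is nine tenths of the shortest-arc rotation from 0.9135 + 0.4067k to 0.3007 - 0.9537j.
0.4096 - 0.9106j + 0.0545k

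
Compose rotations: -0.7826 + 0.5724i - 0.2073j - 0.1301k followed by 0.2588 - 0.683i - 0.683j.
0.0468 + 0.7715i + 0.392j + 0.4989k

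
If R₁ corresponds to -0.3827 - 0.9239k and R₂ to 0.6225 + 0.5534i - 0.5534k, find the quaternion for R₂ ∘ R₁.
-0.7495 - 0.2118i + 0.5113j - 0.3633k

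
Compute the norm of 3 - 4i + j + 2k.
√30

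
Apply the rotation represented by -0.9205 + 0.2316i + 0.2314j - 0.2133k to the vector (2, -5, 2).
(1.982, -2.354, 4.851)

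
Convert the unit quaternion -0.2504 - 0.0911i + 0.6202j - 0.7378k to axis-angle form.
axis = (-0.0941, 0.6406, -0.7621), θ = 209°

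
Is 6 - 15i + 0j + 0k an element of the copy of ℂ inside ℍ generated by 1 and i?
Yes. The quaternion 6 - 15i has j- and k-coefficients y = z = 0, so it lies in the complex subalgebra spanned by 1 and i.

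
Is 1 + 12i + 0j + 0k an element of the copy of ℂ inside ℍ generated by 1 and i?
Yes. The quaternion 1 + 12i has j- and k-coefficients y = z = 0, so it lies in the complex subalgebra spanned by 1 and i.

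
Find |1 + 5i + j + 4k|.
√43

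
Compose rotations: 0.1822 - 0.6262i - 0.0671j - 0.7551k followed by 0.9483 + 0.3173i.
0.3715 - 0.536i + 0.176j - 0.7374k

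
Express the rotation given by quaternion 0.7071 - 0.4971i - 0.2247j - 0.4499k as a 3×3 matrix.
[[0.4942, 0.8596, 0.1295], [-0.4129, 0.101, 0.9052], [0.7651, -0.5008, 0.4048]]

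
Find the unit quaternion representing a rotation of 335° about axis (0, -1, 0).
-0.9763 - 0.2164j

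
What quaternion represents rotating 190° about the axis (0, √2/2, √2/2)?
-0.0872 + 0.7044j + 0.7044k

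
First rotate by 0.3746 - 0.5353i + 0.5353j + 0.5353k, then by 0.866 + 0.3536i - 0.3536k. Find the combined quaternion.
0.703 - 0.1418i + 0.4636j + 0.5204k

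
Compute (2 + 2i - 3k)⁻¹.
0.1176 - 0.1176i + 0.1765k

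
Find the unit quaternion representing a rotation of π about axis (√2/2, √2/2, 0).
0.7071i + 0.7071j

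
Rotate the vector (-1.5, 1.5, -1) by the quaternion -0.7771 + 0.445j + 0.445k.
(1.417, 1.547, -1.047)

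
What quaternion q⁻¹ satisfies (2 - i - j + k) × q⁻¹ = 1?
0.2857 + 0.1429i + 0.1429j - 0.1429k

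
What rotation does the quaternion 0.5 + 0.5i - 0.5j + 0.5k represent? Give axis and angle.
axis = (√3/3, -√3/3, √3/3), θ = 2π/3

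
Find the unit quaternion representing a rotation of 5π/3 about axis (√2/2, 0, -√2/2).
-0.866 + 0.3536i - 0.3536k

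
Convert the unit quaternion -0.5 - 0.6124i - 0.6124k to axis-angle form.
axis = (-√2/2, 0, -√2/2), θ = 4π/3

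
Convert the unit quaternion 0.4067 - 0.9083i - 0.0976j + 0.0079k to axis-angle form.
axis = (-0.9942, -0.1068, 0.0086), θ = 132°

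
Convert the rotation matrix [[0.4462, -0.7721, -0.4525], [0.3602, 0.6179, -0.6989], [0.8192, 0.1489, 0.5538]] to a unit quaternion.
0.809 + 0.262i - 0.393j + 0.3499k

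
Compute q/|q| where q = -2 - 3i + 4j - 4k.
-0.2981 - 0.4472i + 0.5963j - 0.5963k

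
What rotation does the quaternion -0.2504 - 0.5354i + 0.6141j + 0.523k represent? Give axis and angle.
axis = (-0.553, 0.6343, 0.5402), θ = 209°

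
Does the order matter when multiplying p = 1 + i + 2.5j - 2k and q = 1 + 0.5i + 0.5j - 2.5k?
Yes: pq = -5.75 - 3.75i + 4.5j - 5.25k ≠ -5.75 + 6.75i + 1.5j - 3.75k = qp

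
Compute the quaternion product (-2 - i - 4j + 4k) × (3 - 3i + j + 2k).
-13 - 9i - 24j - 5k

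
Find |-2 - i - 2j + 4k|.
5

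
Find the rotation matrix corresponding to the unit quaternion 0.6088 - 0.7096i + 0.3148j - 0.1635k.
[[0.7483, -0.2477, 0.6153], [-0.6458, -0.0605, 0.7611], [-0.1513, -0.9669, -0.2053]]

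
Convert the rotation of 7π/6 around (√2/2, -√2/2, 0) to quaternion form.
-0.2588 + 0.683i - 0.683j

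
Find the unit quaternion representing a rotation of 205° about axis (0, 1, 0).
-0.2164 + 0.9763j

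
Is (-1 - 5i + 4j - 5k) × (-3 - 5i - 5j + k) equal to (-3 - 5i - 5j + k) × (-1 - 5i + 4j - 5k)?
No: pq = 3 - i + 23j + 59k ≠ 3 + 41i - 37j - 31k = qp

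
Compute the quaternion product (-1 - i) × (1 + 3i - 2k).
2 - 4i - 2j + 2k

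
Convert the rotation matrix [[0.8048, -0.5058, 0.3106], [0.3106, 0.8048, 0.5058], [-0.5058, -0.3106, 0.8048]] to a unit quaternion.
0.9239 - 0.2209i + 0.2209j + 0.2209k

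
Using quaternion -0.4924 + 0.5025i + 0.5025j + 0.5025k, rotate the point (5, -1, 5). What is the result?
(-0.999, 5.06, 4.939)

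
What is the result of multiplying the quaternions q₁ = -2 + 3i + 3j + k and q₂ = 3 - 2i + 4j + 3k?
-15 + 18i - 10j + 15k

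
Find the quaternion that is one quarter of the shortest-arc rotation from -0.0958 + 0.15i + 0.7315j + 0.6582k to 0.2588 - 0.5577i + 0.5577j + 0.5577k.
-0.0033 - 0.0375i + 0.735j + 0.677k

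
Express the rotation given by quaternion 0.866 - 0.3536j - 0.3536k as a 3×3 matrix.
[[0.4999, 0.6124, -0.6124], [-0.6124, 0.7499, 0.2501], [0.6124, 0.2501, 0.7499]]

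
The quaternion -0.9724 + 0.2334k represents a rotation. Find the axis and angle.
axis = (0, 0, 1), θ = 333°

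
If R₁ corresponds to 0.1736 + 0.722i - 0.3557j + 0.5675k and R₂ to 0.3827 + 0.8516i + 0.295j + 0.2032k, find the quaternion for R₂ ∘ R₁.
-0.5588 + 0.6638i - 0.4215j - 0.2634k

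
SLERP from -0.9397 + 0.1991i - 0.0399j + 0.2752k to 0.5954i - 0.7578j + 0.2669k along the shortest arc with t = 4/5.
-0.2565 + 0.5922i - 0.6954j + 0.3162k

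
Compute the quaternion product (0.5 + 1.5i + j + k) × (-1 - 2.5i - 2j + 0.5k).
4.75 - 0.25i - 5.25j - 1.25k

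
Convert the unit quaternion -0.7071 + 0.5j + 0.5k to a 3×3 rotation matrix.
[[0, 0.7071, -0.7071], [-0.7071, 0.5, 0.5], [0.7071, 0.5, 0.5]]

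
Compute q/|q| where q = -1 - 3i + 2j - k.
-0.2582 - 0.7746i + 0.5164j - 0.2582k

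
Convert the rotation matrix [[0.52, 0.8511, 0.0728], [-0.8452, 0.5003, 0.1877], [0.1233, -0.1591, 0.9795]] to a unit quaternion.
0.866 - 0.1001i - 0.0146j - 0.4897k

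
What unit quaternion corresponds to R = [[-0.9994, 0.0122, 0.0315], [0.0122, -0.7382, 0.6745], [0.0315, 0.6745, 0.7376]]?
0.0169i + 0.3618j + 0.9321k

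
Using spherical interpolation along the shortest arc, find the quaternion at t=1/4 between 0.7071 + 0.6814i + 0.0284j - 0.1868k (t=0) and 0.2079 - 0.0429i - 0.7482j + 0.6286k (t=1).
0.5705 + 0.6417i + 0.3088j - 0.409k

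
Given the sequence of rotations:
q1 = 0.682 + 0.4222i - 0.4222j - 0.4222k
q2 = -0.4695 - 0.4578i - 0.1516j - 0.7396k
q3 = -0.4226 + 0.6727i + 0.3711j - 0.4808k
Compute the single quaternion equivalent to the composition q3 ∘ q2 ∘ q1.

q2 · q1 = -0.5032 - 0.7587i - 0.4107j - 0.0489k
q3 · q2 · q1 = 0.8519 - 0.2335i + 0.3845j + 0.2679k
0.8519 - 0.2335i + 0.3845j + 0.2679k


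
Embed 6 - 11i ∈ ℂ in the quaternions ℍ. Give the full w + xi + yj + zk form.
6 - 11i + 0j + 0k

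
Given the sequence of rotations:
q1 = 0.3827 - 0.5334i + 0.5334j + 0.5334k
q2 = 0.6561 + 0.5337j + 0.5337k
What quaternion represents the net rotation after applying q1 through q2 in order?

q2 · q1 = -0.3183 - 0.35i + 0.2695j + 0.8389k
-0.3183 - 0.35i + 0.2695j + 0.8389k


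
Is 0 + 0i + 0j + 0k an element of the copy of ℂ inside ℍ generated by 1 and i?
Yes. The quaternion 0 has j- and k-coefficients y = z = 0, so it lies in the complex subalgebra spanned by 1 and i.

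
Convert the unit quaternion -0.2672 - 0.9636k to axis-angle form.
axis = (0, 0, -1), θ = 211°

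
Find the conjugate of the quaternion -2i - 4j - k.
2i + 4j + k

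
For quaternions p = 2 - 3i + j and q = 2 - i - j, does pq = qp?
No: pq = 2 - 8i + 4k ≠ 2 - 8i - 4k = qp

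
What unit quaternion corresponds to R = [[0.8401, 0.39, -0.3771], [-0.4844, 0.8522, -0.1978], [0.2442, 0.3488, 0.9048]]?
0.9483 + 0.1441i - 0.1638j - 0.2305k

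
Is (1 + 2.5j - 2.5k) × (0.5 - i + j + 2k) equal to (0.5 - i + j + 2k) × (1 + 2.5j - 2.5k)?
No: pq = 3 + 6.5i + 4.75j + 3.25k ≠ 3 - 8.5i - 0.25j - 1.75k = qp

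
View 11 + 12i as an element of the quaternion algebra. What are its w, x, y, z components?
11 + 12i + 0j + 0k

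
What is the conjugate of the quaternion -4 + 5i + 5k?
-4 - 5i - 5k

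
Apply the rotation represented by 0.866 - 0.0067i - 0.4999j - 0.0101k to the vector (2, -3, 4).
(-2.535, -2.934, 3.737)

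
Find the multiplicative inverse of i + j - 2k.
-0.1667i - 0.1667j + 0.3333k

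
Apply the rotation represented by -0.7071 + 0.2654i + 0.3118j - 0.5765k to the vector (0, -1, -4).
(3.638, -0.258, -1.924)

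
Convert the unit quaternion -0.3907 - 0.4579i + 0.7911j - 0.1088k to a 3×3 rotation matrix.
[[-0.2754, -0.8095, -0.5185], [-0.6395, 0.557, -0.5299], [0.7178, 0.1857, -0.671]]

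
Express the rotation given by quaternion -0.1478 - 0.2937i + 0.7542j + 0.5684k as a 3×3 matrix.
[[-0.7838, -0.275, -0.5568], [-0.611, 0.1813, 0.7706], [-0.1109, 0.9442, -0.3102]]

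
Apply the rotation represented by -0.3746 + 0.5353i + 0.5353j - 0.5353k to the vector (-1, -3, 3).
(-3.292, -1.052, 2.656)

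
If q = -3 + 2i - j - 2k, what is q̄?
-3 - 2i + j + 2k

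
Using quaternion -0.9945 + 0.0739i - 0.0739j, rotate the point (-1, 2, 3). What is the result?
(-0.57, 2.43, 2.787)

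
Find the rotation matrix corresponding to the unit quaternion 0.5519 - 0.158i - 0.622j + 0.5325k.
[[-0.3409, -0.3912, -0.8548], [0.7843, 0.383, -0.488], [0.5183, -0.8368, 0.1763]]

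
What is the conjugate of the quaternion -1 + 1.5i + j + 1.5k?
-1 - 1.5i - j - 1.5k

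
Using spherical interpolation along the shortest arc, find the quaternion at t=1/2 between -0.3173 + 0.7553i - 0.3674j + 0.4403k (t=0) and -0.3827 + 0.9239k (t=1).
-0.4004 + 0.432i - 0.2102j + 0.7803k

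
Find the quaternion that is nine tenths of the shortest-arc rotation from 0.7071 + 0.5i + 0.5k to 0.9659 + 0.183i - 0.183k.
0.968 + 0.2244i - 0.1124k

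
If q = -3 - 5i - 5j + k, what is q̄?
-3 + 5i + 5j - k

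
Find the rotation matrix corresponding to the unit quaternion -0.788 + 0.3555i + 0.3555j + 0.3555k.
[[0.4945, 0.813, -0.3075], [-0.3075, 0.4945, 0.813], [0.813, -0.3075, 0.4945]]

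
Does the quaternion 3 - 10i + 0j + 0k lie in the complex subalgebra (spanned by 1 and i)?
Yes. The quaternion 3 - 10i has j- and k-coefficients y = z = 0, so it lies in the complex subalgebra spanned by 1 and i.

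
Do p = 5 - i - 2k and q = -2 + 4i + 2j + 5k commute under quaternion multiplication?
No: pq = 4 + 26i + 7j + 27k ≠ 4 + 18i + 13j + 31k = qp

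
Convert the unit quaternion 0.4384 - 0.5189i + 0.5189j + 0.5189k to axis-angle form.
axis = (-√3/3, √3/3, √3/3), θ = 128°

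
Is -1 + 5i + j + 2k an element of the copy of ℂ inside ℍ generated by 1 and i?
No. The quaternion -1 + 5i + j + 2k has j-coefficient y = 1 and k-coefficient z = 2, not both zero, so it does not lie in the complex subalgebra spanned by 1 and i.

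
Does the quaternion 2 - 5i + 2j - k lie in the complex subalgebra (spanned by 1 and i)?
No. The quaternion 2 - 5i + 2j - k has j-coefficient y = 2 and k-coefficient z = -1, not both zero, so it does not lie in the complex subalgebra spanned by 1 and i.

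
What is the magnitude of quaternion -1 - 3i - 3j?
√19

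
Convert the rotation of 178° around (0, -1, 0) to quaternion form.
0.0175 - 0.9998j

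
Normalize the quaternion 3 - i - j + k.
0.866 - 0.2887i - 0.2887j + 0.2887k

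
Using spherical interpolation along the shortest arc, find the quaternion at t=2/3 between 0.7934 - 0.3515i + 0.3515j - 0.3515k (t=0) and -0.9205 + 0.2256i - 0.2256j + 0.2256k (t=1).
0.8843 - 0.2696i + 0.2696j - 0.2696k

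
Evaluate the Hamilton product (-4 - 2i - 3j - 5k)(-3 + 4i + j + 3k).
38 - 14i - 9j + 13k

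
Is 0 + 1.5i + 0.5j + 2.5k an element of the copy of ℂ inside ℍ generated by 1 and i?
No. The quaternion 1.5i + 0.5j + 2.5k has j-coefficient y = 0.5 and k-coefficient z = 2.5, not both zero, so it does not lie in the complex subalgebra spanned by 1 and i.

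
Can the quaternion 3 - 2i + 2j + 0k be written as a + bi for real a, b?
No. The quaternion 3 - 2i + 2j has j-coefficient y = 2 and k-coefficient z = 0, not both zero, so it does not lie in the complex subalgebra spanned by 1 and i.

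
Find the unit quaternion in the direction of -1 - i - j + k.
-0.5 - 0.5i - 0.5j + 0.5k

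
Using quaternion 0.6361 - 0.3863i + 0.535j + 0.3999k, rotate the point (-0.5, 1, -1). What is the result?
(-1.348, -0.585, 0.302)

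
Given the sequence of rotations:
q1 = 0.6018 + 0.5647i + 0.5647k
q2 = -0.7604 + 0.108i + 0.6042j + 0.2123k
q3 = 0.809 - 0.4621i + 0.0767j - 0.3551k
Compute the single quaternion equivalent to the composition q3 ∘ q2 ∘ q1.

q2 · q1 = -0.6385 - 0.0232i + 0.4225j - 0.6428k
q3 · q2 · q1 = -0.7879 + 0.377i + 0.004j - 0.4868k
-0.7879 + 0.377i + 0.004j - 0.4868k


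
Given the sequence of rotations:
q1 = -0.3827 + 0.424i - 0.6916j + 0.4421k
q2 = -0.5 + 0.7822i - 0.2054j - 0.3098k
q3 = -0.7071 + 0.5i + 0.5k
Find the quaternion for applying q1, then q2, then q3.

q2 · q1 = -0.1454 - 0.8164i - 0.0528j - 0.5564k
q3 · q2 · q1 = 0.7892 + 0.531i - 0.0927j + 0.2943k
0.7892 + 0.531i - 0.0927j + 0.2943k


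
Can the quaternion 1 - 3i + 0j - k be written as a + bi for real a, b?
No. The quaternion 1 - 3i - k has j-coefficient y = 0 and k-coefficient z = -1, not both zero, so it does not lie in the complex subalgebra spanned by 1 and i.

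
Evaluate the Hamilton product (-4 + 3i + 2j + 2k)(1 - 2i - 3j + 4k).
25i - 2j - 19k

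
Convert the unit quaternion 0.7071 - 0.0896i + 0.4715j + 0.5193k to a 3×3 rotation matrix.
[[0.016, -0.8189, 0.5737], [0.6499, 0.4446, 0.6164], [-0.7599, 0.363, 0.5393]]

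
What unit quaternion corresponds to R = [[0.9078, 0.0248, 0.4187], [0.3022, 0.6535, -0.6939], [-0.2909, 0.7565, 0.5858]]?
0.887 + 0.4088i + 0.2j + 0.0782k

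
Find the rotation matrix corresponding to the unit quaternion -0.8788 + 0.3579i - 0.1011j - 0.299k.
[[0.8008, -0.5979, -0.0363], [0.4532, 0.565, 0.6895], [-0.3917, -0.5686, 0.7234]]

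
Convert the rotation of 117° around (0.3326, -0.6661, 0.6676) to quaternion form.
0.5225 + 0.2836i - 0.5679j + 0.5692k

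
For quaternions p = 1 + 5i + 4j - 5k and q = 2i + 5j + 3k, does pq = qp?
No: pq = -15 + 39i - 20j + 20k ≠ -15 - 35i + 30j - 14k = qp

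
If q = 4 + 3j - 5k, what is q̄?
4 - 3j + 5k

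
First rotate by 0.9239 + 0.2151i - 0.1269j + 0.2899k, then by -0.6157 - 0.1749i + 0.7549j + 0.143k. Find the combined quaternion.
-0.4769 - 0.057i + 0.857j - 0.1866k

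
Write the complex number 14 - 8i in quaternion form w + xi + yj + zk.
14 - 8i + 0j + 0k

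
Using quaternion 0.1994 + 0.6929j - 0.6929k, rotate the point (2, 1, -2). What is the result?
(-2.117, 1.408, -1.592)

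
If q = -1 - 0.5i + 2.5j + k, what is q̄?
-1 + 0.5i - 2.5j - k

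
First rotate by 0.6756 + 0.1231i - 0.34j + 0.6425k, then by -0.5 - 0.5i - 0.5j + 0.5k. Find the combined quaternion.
-0.7675 - 0.5506i + 0.215j + 0.2481k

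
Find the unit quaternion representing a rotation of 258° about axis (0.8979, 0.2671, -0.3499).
-0.6293 + 0.6978i + 0.2076j - 0.2719k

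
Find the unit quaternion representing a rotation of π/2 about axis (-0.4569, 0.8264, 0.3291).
0.7071 - 0.3231i + 0.5844j + 0.2327k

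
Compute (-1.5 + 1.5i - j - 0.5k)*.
-1.5 - 1.5i + j + 0.5k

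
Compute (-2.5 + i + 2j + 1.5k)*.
-2.5 - i - 2j - 1.5k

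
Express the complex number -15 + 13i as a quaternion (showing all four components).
-15 + 13i + 0j + 0k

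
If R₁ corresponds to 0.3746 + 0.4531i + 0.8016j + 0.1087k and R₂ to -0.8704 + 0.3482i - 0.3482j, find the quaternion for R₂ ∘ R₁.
-0.2047 - 0.3018i - 0.866j + 0.3423k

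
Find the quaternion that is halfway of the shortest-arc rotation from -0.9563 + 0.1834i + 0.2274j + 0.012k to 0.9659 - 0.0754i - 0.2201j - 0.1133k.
-0.9638 + 0.1298i + 0.2244j + 0.0628k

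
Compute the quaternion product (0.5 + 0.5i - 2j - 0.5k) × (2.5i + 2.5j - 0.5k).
3.5 + 3.5i + 0.25j + 6k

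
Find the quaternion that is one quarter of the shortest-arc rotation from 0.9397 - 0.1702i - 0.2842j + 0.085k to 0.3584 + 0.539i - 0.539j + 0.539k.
0.8857 + 0.0243i - 0.3996j + 0.2351k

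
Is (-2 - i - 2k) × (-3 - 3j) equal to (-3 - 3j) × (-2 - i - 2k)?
No: pq = 6 - 3i + 6j + 9k ≠ 6 + 9i + 6j + 3k = qp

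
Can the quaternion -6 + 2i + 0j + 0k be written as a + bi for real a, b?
Yes. The quaternion -6 + 2i has j- and k-coefficients y = z = 0, so it lies in the complex subalgebra spanned by 1 and i.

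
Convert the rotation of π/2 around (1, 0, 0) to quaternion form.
0.7071 + 0.7071i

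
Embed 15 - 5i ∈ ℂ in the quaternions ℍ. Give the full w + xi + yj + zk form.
15 - 5i + 0j + 0k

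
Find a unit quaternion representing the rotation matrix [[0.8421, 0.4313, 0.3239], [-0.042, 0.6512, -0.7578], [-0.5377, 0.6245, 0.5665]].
0.8746 + 0.3951i + 0.2463j - 0.1353k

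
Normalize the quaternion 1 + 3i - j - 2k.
0.2582 + 0.7746i - 0.2582j - 0.5164k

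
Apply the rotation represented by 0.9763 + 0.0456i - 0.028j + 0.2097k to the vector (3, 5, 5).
(0.494, 5.256, 5.579)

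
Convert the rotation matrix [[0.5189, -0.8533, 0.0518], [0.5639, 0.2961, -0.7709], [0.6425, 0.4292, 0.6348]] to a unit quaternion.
0.7826 + 0.3834i - 0.1887j + 0.4527k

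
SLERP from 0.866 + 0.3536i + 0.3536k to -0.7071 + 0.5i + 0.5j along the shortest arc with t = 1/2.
0.9284 - 0.0864i - 0.2951j + 0.2087k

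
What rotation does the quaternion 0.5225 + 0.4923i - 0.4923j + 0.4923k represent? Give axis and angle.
axis = (√3/3, -√3/3, √3/3), θ = 117°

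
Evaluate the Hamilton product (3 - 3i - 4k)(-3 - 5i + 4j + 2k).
-16 + 10i + 38j + 6k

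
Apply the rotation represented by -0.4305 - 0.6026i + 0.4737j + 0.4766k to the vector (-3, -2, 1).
(-0.952, 3.238, -1.616)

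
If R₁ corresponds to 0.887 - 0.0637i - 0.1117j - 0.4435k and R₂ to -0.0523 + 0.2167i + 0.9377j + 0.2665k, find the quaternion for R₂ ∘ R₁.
0.1903 - 0.1906i + 0.9167j + 0.2951k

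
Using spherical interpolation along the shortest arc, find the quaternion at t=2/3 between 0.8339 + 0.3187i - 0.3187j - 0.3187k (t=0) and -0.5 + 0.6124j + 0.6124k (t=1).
0.6412 + 0.1128i - 0.5367j - 0.5367k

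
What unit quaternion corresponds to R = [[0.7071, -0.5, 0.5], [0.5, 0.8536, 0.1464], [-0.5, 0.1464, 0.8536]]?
0.9239 + 0.2706j + 0.2706k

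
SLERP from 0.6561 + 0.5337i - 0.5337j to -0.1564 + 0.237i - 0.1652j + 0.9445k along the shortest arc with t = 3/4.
0.0956 + 0.4034i - 0.3392j + 0.8444k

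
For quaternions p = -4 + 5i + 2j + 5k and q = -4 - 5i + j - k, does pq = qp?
No: pq = 44 - 7i - 32j - k ≠ 44 + 7i + 8j - 31k = qp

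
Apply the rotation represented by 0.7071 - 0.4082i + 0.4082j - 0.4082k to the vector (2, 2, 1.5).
(2.521, -0.788, -1.809)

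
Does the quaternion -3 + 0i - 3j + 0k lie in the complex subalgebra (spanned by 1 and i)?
No. The quaternion -3 - 3j has j-coefficient y = -3 and k-coefficient z = 0, not both zero, so it does not lie in the complex subalgebra spanned by 1 and i.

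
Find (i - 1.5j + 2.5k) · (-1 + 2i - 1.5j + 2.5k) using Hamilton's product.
-10.5 - i + 4j - k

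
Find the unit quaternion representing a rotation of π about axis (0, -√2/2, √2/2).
-0.7071j + 0.7071k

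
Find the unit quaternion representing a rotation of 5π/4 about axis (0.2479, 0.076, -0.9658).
-0.3827 + 0.229i + 0.0702j - 0.8923k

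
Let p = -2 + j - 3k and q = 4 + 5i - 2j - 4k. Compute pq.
-18 - 20i - 7j - 9k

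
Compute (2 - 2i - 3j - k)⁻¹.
0.1111 + 0.1111i + 0.1667j + 0.0556k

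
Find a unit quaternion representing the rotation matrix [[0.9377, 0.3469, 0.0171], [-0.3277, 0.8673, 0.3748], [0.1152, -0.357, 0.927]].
0.9659 - 0.1894i - 0.0254j - 0.1746k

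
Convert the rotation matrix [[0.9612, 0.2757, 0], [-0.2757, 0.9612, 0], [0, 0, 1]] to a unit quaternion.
0.9903 - 0.1392k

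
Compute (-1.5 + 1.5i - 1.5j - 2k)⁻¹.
-0.1395 - 0.1395i + 0.1395j + 0.186k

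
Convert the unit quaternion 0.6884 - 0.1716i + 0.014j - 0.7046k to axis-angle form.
axis = (-0.2366, 0.0193, -0.9714), θ = 93°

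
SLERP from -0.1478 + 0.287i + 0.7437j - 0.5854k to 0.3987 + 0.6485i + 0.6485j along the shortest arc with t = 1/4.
-0.0041 + 0.415i + 0.7802j - 0.468k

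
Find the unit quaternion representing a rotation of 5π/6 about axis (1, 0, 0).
0.2588 + 0.9659i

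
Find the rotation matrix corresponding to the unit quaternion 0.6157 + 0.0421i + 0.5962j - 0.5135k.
[[-0.2383, 0.6825, 0.6909], [-0.5821, 0.4691, -0.6641], [-0.7774, -0.5605, 0.2855]]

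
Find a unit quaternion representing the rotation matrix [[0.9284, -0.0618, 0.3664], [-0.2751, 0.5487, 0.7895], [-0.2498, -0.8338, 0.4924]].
0.8616 - 0.471i + 0.1788j - 0.0619k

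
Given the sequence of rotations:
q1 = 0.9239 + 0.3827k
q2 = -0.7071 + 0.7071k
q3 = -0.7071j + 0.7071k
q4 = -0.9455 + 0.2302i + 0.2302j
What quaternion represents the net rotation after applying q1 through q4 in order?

q2 · q1 = -0.9239 + 0.3827k
q3 · q2 · q1 = -0.2706 - 0.2706i + 0.6533j - 0.6533k
q4 · q3 · q2 · q1 = 0.1678 + 0.0432i - 0.5296j + 0.8304k
0.1678 + 0.0432i - 0.5296j + 0.8304k


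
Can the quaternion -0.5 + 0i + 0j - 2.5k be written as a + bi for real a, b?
No. The quaternion -0.5 - 2.5k has j-coefficient y = 0 and k-coefficient z = -2.5, not both zero, so it does not lie in the complex subalgebra spanned by 1 and i.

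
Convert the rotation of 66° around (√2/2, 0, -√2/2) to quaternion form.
0.8387 + 0.3851i - 0.3851k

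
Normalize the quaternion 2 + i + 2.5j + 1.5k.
0.5443 + 0.2722i + 0.6804j + 0.4082k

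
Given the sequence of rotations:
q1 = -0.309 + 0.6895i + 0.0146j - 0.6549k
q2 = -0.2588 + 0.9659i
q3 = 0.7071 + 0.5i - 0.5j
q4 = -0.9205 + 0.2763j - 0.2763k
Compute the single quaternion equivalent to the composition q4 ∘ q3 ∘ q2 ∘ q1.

q2 · q1 = -0.586 - 0.4769i + 0.6288j + 0.1836k
q3 · q2 · q1 = 0.1385 - 0.722i + 0.6458j + 0.2058k
q4 · q3 · q2 · q1 = -0.2491 + 0.8999i - 0.3567j - 0.0282k
-0.2491 + 0.8999i - 0.3567j - 0.0282k


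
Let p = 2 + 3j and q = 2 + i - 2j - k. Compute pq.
10 - i + 2j - 5k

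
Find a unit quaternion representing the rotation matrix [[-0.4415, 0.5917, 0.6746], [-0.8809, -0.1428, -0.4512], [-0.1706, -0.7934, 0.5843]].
-0.5 + 0.1711i - 0.4226j + 0.7363k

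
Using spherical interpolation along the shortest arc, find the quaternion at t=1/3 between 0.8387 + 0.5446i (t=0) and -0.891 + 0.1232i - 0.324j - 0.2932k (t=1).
0.9258 + 0.3419i + 0.1197j + 0.1083k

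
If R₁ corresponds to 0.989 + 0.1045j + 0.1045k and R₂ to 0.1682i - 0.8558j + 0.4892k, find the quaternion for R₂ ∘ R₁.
0.0383 + 0.0258i - 0.864j + 0.5014k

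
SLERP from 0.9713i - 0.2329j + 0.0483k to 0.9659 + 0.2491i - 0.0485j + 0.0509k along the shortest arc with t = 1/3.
0.4232 + 0.8802i - 0.2061j + 0.0606k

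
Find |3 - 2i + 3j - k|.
√23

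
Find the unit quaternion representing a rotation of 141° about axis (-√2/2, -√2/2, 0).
0.3338 - 0.6665i - 0.6665j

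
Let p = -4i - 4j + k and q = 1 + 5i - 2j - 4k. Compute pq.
16 + 14i - 15j + 29k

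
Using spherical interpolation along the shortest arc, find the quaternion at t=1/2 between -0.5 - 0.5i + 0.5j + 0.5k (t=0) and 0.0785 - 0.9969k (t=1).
-0.3299 - 0.2851i + 0.2851j + 0.8536k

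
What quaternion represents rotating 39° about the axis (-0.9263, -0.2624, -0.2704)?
0.9426 - 0.3092i - 0.0876j - 0.0903k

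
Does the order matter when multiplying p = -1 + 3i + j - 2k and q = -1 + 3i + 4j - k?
Yes: pq = -14 + i - 8j + 12k ≠ -14 - 13i - 2j - 6k = qp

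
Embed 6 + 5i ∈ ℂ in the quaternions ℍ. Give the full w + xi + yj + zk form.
6 + 5i + 0j + 0k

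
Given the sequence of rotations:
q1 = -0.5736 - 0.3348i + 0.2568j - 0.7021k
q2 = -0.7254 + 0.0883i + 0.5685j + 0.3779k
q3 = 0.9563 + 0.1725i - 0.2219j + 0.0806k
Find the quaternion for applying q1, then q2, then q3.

q2 · q1 = 0.565 - 0.304i - 0.5769j + 0.5055k
q3 · q2 · q1 = 0.424 - 0.2589i - 0.7888j + 0.362k
0.424 - 0.2589i - 0.7888j + 0.362k


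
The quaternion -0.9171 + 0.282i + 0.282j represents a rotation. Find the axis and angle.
axis = (√2/2, √2/2, 0), θ = 313°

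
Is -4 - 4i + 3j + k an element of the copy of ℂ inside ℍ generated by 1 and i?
No. The quaternion -4 - 4i + 3j + k has j-coefficient y = 3 and k-coefficient z = 1, not both zero, so it does not lie in the complex subalgebra spanned by 1 and i.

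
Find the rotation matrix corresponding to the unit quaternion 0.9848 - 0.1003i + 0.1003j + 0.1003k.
[[0.9598, -0.2177, 0.1774], [0.1774, 0.9598, 0.2177], [-0.2177, -0.1774, 0.9598]]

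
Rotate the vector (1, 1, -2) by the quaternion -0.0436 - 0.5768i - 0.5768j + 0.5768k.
(1.615, 1.716, -0.669)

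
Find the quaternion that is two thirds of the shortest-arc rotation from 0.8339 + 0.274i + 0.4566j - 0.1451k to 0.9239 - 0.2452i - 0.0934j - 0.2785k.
0.96 - 0.0731i + 0.1013j - 0.2504k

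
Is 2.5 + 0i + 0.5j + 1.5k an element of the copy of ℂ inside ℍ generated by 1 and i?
No. The quaternion 2.5 + 0.5j + 1.5k has j-coefficient y = 0.5 and k-coefficient z = 1.5, not both zero, so it does not lie in the complex subalgebra spanned by 1 and i.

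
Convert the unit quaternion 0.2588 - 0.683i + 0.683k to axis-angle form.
axis = (-√2/2, 0, √2/2), θ = 5π/6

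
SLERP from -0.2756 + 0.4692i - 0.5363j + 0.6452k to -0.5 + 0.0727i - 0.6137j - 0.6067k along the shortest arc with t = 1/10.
-0.3415 + 0.4673i - 0.6119j + 0.5391k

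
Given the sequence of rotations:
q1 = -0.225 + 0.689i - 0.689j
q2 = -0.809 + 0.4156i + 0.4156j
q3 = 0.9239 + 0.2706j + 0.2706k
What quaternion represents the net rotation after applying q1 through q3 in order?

q2 · q1 = 0.182 - 0.6509i + 0.4639j - 0.5727k
q3 · q2 · q1 = 0.1976 - 0.8819i + 0.3017j - 0.3037k
0.1976 - 0.8819i + 0.3017j - 0.3037k


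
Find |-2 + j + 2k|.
3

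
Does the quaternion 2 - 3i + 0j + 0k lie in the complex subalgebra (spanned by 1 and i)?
Yes. The quaternion 2 - 3i has j- and k-coefficients y = z = 0, so it lies in the complex subalgebra spanned by 1 and i.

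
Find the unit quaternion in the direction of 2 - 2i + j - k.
0.6325 - 0.6325i + 0.3162j - 0.3162k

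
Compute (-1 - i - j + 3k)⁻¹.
-0.0833 + 0.0833i + 0.0833j - 0.25k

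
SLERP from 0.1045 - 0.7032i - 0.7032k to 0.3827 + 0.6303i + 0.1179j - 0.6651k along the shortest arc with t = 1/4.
0.2357 - 0.405i + 0.0434j - 0.8823k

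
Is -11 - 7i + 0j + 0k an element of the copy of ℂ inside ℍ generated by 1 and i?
Yes. The quaternion -11 - 7i has j- and k-coefficients y = z = 0, so it lies in the complex subalgebra spanned by 1 and i.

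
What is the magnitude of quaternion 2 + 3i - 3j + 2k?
√26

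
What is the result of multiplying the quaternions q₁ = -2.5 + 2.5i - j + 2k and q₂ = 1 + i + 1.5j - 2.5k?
1.5 - 0.5i + 3.5j + 13k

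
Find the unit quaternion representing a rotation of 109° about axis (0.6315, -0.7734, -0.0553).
0.5807 + 0.5141i - 0.6296j - 0.045k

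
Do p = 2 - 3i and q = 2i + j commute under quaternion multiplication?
No: pq = 6 + 4i + 2j - 3k ≠ 6 + 4i + 2j + 3k = qp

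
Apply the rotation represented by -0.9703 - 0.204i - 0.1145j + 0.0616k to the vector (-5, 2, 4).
(-3.71, 0.543, 5.562)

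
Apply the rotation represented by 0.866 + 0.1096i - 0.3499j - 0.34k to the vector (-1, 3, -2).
(2.374, 2.804, -0.71)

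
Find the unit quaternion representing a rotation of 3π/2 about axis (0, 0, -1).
-0.7071 - 0.7071k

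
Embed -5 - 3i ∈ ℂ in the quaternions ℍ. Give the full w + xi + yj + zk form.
-5 - 3i + 0j + 0k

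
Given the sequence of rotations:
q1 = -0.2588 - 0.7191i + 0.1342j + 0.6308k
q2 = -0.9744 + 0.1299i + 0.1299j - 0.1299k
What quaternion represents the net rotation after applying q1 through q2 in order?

q2 · q1 = 0.4101 + 0.7664i - 0.1529j - 0.4702k
0.4101 + 0.7664i - 0.1529j - 0.4702k


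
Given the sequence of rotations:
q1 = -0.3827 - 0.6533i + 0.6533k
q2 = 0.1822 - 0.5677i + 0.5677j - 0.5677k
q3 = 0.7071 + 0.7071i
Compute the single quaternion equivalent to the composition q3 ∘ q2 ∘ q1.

q2 · q1 = -0.0697 + 0.4691i + 0.5245j + 0.7072k
q3 · q2 · q1 = -0.381 + 0.2824i - 0.1292j + 0.8709k
-0.381 + 0.2824i - 0.1292j + 0.8709k


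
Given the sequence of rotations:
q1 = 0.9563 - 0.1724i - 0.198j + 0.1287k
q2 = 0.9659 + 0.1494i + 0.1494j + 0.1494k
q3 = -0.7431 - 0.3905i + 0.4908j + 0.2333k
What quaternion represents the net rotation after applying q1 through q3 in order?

q2 · q1 = 0.9598 + 0.0252i - 0.0934j + 0.2634k
q3 · q2 · q1 = -0.719 - 0.2425i + 0.6492j + 0.0523k
-0.719 - 0.2425i + 0.6492j + 0.0523k


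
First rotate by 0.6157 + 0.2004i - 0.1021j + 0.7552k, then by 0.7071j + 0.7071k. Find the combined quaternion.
-0.4618 + 0.6062i + 0.5771j + 0.2937k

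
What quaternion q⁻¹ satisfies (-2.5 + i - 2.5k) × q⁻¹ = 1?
-0.1852 - 0.0741i + 0.1852k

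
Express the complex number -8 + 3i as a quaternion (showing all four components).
-8 + 3i + 0j + 0k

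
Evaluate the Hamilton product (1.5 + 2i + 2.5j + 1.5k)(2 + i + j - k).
1.5i + 10j + k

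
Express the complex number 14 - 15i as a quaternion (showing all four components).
14 - 15i + 0j + 0k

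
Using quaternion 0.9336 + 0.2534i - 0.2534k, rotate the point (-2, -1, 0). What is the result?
(-2.216, 0.203, -0.216)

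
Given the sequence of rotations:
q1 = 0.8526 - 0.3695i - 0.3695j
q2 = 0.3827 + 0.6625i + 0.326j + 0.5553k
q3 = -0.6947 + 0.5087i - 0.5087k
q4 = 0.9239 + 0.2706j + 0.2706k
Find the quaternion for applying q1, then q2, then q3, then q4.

q2 · q1 = 0.6915 + 0.6286i - 0.0686j + 0.3491k
q3 · q2 · q1 = -0.6226 - 0.1198i - 0.4497j - 0.6292k
q4 · q3 · q2 · q1 = -0.2833 - 0.1593i - 0.6164j - 0.7174k
-0.2833 - 0.1593i - 0.6164j - 0.7174k


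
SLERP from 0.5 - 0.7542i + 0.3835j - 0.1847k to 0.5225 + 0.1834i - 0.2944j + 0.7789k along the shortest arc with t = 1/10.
0.4097 - 0.7583i + 0.4147j - 0.2917k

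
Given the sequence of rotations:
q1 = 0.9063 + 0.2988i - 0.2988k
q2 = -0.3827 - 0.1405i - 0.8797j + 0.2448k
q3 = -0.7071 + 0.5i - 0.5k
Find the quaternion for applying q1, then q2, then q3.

q2 · q1 = -0.2317 + 0.0212i - 0.7661j + 0.5991k
q3 · q2 · q1 = 0.4528 - 0.5139i + 0.2316j - 0.6908k
0.4528 - 0.5139i + 0.2316j - 0.6908k


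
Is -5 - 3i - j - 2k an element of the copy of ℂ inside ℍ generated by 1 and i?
No. The quaternion -5 - 3i - j - 2k has j-coefficient y = -1 and k-coefficient z = -2, not both zero, so it does not lie in the complex subalgebra spanned by 1 and i.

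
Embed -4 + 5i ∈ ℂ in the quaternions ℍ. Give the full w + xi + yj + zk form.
-4 + 5i + 0j + 0k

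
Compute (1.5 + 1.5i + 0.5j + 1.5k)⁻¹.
0.2143 - 0.2143i - 0.0714j - 0.2143k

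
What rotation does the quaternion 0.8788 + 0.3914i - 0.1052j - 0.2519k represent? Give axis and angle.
axis = (0.8202, -0.2205, -0.5279), θ = 57°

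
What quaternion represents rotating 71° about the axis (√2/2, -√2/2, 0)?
0.8141 + 0.4106i - 0.4106j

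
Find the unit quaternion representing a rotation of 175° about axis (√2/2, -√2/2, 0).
0.0436 + 0.7064i - 0.7064j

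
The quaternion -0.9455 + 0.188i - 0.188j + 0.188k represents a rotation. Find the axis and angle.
axis = (√3/3, -√3/3, √3/3), θ = 322°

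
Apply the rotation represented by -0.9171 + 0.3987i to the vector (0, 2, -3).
(0, -0.83, -3.509)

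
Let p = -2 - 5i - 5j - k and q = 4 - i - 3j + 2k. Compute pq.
-26 - 31i - 3j + 2k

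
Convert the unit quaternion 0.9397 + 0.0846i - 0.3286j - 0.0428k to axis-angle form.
axis = (0.2474, -0.9608, -0.1251), θ = 40°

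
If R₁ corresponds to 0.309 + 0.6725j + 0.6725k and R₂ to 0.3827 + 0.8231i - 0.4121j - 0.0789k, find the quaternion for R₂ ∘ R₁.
0.4485 + 0.0303i - 0.4235j + 0.7865k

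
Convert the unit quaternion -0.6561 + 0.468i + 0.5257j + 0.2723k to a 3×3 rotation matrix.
[[0.299, 0.8494, -0.435], [0.1347, 0.4137, 0.9004], [0.9447, -0.3278, 0.0092]]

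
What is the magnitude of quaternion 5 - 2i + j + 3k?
√39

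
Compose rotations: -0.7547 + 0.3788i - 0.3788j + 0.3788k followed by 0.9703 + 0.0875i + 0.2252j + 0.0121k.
-0.6847 + 0.3914i - 0.5661j + 0.24k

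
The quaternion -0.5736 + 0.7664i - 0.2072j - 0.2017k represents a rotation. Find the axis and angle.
axis = (0.9356, -0.2529, -0.2462), θ = 250°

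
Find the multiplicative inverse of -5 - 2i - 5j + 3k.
-0.0794 + 0.0317i + 0.0794j - 0.0476k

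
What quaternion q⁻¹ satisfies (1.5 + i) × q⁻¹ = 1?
0.4615 - 0.3077i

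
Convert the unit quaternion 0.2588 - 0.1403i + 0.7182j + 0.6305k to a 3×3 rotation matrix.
[[-0.8267, -0.5279, 0.1948], [0.1248, 0.1656, 0.9783], [-0.5487, 0.833, -0.071]]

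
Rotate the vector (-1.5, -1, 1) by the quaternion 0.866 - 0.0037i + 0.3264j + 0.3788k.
(0.471, -1.44, 1.398)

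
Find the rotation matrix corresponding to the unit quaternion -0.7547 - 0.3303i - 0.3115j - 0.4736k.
[[0.3573, -0.5091, 0.783], [0.9206, 0.3332, -0.2035], [-0.1573, 0.7936, 0.5877]]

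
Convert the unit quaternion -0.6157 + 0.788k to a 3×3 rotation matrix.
[[-0.2419, 0.9703, 0], [-0.9703, -0.2419, 0], [0, 0, 1]]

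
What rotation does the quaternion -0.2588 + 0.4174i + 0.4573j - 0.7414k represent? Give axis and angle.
axis = (0.4321, 0.4734, -0.7676), θ = 7π/6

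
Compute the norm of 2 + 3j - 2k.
√17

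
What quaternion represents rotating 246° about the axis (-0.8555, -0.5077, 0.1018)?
-0.5446 - 0.7175i - 0.4258j + 0.0854k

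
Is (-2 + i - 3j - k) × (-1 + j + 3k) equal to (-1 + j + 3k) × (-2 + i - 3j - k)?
No: pq = 8 - 9i - 2j - 4k ≠ 8 + 7i + 4j - 6k = qp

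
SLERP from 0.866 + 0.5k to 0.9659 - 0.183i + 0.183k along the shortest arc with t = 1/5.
0.8967 - 0.0375i + 0.441k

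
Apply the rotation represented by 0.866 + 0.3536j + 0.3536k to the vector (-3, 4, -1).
(-4.562, 0.912, 2.088)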